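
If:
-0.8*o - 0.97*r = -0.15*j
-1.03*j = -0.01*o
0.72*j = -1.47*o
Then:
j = 0.00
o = 0.00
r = 0.00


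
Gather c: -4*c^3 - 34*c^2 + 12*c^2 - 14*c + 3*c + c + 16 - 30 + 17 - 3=-4*c^3 - 22*c^2 - 10*c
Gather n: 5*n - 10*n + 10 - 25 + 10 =-5*n - 5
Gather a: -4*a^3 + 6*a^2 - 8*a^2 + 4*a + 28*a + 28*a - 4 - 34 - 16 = -4*a^3 - 2*a^2 + 60*a - 54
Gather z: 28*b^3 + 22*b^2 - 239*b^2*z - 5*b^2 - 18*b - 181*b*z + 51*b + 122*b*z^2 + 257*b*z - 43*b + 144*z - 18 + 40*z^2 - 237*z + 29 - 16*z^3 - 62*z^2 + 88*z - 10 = 28*b^3 + 17*b^2 - 10*b - 16*z^3 + z^2*(122*b - 22) + z*(-239*b^2 + 76*b - 5) + 1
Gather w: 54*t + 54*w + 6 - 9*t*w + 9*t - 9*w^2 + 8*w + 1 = 63*t - 9*w^2 + w*(62 - 9*t) + 7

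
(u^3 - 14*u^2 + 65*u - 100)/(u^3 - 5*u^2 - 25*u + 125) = (u - 4)/(u + 5)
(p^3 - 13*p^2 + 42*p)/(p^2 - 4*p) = (p^2 - 13*p + 42)/(p - 4)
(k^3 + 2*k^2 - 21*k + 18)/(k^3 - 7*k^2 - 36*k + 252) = (k^2 - 4*k + 3)/(k^2 - 13*k + 42)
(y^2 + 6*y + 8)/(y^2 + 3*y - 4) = (y + 2)/(y - 1)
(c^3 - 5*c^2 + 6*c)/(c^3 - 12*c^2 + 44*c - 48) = c*(c - 3)/(c^2 - 10*c + 24)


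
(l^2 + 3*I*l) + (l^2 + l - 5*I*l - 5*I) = 2*l^2 + l - 2*I*l - 5*I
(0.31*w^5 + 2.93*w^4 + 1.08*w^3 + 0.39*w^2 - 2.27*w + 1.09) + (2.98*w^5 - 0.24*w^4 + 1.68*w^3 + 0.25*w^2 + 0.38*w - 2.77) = 3.29*w^5 + 2.69*w^4 + 2.76*w^3 + 0.64*w^2 - 1.89*w - 1.68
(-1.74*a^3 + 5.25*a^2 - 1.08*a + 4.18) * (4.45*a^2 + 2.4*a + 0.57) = -7.743*a^5 + 19.1865*a^4 + 6.8022*a^3 + 19.0015*a^2 + 9.4164*a + 2.3826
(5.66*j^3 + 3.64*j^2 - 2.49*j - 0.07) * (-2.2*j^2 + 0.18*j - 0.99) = -12.452*j^5 - 6.9892*j^4 + 0.529800000000001*j^3 - 3.8978*j^2 + 2.4525*j + 0.0693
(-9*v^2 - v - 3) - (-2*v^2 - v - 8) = 5 - 7*v^2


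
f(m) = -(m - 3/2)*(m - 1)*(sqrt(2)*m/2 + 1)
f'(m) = -sqrt(2)*(m - 3/2)*(m - 1)/2 - (m - 3/2)*(sqrt(2)*m/2 + 1) - (m - 1)*(sqrt(2)*m/2 + 1)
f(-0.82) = -1.77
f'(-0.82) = -1.25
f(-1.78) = 2.36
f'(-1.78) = -8.02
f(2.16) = -1.93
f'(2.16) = -5.14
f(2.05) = -1.41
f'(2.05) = -4.33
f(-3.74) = 40.85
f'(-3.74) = -33.98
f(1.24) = 0.12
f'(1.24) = 0.08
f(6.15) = -128.09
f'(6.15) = -69.35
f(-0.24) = -1.79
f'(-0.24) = 0.95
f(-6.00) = 170.24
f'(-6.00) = -84.14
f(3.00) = -9.36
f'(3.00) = -13.05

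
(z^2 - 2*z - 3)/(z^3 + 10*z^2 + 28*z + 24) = (z^2 - 2*z - 3)/(z^3 + 10*z^2 + 28*z + 24)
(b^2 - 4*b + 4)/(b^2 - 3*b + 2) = (b - 2)/(b - 1)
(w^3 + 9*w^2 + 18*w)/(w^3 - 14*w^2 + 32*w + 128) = w*(w^2 + 9*w + 18)/(w^3 - 14*w^2 + 32*w + 128)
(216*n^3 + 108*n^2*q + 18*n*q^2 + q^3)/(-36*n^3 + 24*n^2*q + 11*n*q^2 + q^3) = (6*n + q)/(-n + q)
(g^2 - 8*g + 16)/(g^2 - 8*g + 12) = (g^2 - 8*g + 16)/(g^2 - 8*g + 12)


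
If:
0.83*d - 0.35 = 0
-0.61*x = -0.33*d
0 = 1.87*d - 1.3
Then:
No Solution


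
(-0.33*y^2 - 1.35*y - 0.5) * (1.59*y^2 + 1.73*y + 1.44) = -0.5247*y^4 - 2.7174*y^3 - 3.6057*y^2 - 2.809*y - 0.72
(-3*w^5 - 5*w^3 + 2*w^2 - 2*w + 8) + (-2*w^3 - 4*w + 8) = -3*w^5 - 7*w^3 + 2*w^2 - 6*w + 16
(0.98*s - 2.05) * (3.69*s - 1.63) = 3.6162*s^2 - 9.1619*s + 3.3415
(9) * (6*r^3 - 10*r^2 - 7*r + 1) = 54*r^3 - 90*r^2 - 63*r + 9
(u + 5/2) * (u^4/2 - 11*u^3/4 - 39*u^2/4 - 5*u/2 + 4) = u^5/2 - 3*u^4/2 - 133*u^3/8 - 215*u^2/8 - 9*u/4 + 10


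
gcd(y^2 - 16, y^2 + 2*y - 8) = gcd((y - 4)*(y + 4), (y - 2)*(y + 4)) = y + 4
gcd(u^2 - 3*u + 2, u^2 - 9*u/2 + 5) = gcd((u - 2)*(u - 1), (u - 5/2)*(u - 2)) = u - 2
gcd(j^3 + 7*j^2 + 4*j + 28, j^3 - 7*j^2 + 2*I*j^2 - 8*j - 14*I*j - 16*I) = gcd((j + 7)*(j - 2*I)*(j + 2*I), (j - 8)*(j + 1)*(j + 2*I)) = j + 2*I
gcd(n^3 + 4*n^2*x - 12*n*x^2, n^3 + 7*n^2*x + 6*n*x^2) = n^2 + 6*n*x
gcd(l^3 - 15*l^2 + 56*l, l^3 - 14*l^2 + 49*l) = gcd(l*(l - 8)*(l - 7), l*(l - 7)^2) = l^2 - 7*l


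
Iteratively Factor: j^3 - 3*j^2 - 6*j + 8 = (j - 1)*(j^2 - 2*j - 8) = (j - 1)*(j + 2)*(j - 4)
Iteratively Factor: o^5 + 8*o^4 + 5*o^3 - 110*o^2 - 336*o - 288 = (o + 2)*(o^4 + 6*o^3 - 7*o^2 - 96*o - 144) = (o + 2)*(o + 3)*(o^3 + 3*o^2 - 16*o - 48) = (o + 2)*(o + 3)^2*(o^2 - 16) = (o + 2)*(o + 3)^2*(o + 4)*(o - 4)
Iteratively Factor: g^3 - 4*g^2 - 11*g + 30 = (g - 5)*(g^2 + g - 6) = (g - 5)*(g - 2)*(g + 3)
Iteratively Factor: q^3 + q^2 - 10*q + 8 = (q - 2)*(q^2 + 3*q - 4) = (q - 2)*(q - 1)*(q + 4)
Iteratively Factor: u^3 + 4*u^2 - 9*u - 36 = (u + 4)*(u^2 - 9) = (u - 3)*(u + 4)*(u + 3)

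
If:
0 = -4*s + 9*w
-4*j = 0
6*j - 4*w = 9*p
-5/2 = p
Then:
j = 0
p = -5/2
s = 405/32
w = 45/8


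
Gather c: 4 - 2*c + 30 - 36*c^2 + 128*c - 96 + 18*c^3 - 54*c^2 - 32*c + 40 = 18*c^3 - 90*c^2 + 94*c - 22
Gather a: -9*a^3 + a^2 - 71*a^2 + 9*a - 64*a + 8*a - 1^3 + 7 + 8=-9*a^3 - 70*a^2 - 47*a + 14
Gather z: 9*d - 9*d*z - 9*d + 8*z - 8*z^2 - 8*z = -9*d*z - 8*z^2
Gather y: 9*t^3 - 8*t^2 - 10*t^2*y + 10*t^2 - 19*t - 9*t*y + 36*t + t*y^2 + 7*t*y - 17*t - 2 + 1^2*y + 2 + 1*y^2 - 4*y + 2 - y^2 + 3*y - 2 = 9*t^3 + 2*t^2 + t*y^2 + y*(-10*t^2 - 2*t)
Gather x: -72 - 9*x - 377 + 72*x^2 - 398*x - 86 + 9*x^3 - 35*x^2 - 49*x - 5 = 9*x^3 + 37*x^2 - 456*x - 540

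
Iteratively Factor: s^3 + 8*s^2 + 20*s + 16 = (s + 4)*(s^2 + 4*s + 4) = (s + 2)*(s + 4)*(s + 2)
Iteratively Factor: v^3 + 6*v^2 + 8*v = (v + 2)*(v^2 + 4*v) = v*(v + 2)*(v + 4)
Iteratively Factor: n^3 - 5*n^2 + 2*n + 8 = (n - 2)*(n^2 - 3*n - 4) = (n - 4)*(n - 2)*(n + 1)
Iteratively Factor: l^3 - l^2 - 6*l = (l - 3)*(l^2 + 2*l) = l*(l - 3)*(l + 2)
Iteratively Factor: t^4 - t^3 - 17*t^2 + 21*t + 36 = (t - 3)*(t^3 + 2*t^2 - 11*t - 12) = (t - 3)*(t + 4)*(t^2 - 2*t - 3) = (t - 3)*(t + 1)*(t + 4)*(t - 3)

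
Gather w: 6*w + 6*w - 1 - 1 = 12*w - 2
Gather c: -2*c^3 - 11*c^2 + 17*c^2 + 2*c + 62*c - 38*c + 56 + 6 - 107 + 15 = -2*c^3 + 6*c^2 + 26*c - 30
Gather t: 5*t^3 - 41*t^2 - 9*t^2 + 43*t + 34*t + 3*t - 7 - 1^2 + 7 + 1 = 5*t^3 - 50*t^2 + 80*t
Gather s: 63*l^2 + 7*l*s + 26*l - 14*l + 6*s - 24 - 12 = 63*l^2 + 12*l + s*(7*l + 6) - 36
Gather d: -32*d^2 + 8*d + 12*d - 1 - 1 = -32*d^2 + 20*d - 2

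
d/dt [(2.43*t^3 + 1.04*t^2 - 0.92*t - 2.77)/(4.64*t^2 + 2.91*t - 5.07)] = (11.2752*t^4 + 14.1426*t^3 - 29.6651*t^2 + 15.16*t + 12.7251)/(21.5296*t^4 + 27.0048*t^3 - 38.5815*t^2 - 29.5074*t + 25.7049)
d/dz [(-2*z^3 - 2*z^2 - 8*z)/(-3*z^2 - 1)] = 2*(3*z^4 - 9*z^2 + 2*z + 4)/(9*z^4 + 6*z^2 + 1)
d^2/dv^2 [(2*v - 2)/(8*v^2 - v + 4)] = 4*(3*(3 - 8*v)*(8*v^2 - v + 4) + (v - 1)*(16*v - 1)^2)/(8*v^2 - v + 4)^3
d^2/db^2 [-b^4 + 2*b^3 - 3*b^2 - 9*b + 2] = -12*b^2 + 12*b - 6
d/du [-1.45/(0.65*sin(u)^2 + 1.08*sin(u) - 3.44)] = (1.885*sin(u) + 1.566)*cos(u)/(0.65*sin(u)^2 + 1.08*sin(u) - 3.44)^2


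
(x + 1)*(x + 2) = x^2 + 3*x + 2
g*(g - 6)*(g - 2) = g^3 - 8*g^2 + 12*g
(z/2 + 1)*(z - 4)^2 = z^3/2 - 3*z^2 + 16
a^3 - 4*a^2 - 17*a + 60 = (a - 5)*(a - 3)*(a + 4)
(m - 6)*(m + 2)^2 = m^3 - 2*m^2 - 20*m - 24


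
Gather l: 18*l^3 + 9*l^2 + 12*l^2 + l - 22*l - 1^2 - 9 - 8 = 18*l^3 + 21*l^2 - 21*l - 18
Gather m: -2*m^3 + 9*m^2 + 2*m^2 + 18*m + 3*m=-2*m^3 + 11*m^2 + 21*m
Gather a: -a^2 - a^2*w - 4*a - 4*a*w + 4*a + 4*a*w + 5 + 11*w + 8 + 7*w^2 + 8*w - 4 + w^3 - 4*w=a^2*(-w - 1) + w^3 + 7*w^2 + 15*w + 9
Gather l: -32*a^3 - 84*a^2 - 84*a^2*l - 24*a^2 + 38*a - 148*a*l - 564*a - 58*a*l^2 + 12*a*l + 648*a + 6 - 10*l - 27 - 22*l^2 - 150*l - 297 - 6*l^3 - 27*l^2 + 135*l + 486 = -32*a^3 - 108*a^2 + 122*a - 6*l^3 + l^2*(-58*a - 49) + l*(-84*a^2 - 136*a - 25) + 168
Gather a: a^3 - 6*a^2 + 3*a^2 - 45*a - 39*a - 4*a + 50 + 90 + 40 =a^3 - 3*a^2 - 88*a + 180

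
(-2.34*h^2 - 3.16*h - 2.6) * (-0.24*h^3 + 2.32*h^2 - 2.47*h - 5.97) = 0.5616*h^5 - 4.6704*h^4 - 0.9274*h^3 + 15.743*h^2 + 25.2872*h + 15.522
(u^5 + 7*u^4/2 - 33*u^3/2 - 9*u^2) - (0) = u^5 + 7*u^4/2 - 33*u^3/2 - 9*u^2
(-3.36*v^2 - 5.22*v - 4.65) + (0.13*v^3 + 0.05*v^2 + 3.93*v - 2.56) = 0.13*v^3 - 3.31*v^2 - 1.29*v - 7.21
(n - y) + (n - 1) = 2*n - y - 1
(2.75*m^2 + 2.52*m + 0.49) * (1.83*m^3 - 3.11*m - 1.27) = 5.0325*m^5 + 4.6116*m^4 - 7.6558*m^3 - 11.3297*m^2 - 4.7243*m - 0.6223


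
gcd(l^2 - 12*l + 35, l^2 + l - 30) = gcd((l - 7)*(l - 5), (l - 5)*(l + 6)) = l - 5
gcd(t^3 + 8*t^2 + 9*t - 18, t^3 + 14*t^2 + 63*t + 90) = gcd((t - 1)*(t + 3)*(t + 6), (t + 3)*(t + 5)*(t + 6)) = t^2 + 9*t + 18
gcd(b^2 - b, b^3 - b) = b^2 - b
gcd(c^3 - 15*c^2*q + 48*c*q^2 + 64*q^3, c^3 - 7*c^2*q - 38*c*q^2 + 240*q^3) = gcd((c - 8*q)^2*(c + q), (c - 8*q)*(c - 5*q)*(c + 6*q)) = -c + 8*q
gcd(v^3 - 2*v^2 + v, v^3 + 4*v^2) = v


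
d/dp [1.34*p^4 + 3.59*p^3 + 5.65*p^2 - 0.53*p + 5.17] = 5.36*p^3 + 10.77*p^2 + 11.3*p - 0.53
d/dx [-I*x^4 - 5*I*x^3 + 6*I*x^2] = I*x*(-4*x^2 - 15*x + 12)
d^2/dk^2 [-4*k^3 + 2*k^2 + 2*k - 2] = 4 - 24*k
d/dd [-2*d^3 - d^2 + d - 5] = -6*d^2 - 2*d + 1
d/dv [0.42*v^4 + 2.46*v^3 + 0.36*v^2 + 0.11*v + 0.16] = 1.68*v^3 + 7.38*v^2 + 0.72*v + 0.11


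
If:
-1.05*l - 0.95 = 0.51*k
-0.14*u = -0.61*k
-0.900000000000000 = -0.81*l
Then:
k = -4.15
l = 1.11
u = -18.08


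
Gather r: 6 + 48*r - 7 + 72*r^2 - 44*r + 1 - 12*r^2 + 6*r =60*r^2 + 10*r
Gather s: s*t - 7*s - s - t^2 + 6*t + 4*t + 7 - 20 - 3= s*(t - 8) - t^2 + 10*t - 16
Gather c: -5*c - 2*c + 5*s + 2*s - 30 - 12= -7*c + 7*s - 42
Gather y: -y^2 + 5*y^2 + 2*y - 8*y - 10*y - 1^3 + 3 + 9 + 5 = 4*y^2 - 16*y + 16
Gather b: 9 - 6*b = 9 - 6*b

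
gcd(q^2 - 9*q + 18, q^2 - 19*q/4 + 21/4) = q - 3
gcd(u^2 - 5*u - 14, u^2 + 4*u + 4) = u + 2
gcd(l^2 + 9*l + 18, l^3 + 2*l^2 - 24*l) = l + 6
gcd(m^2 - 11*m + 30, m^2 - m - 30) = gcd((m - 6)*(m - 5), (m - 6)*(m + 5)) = m - 6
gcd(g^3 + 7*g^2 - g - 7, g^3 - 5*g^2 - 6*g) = g + 1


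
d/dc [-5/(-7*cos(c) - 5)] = 35*sin(c)/(7*cos(c) + 5)^2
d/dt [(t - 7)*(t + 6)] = 2*t - 1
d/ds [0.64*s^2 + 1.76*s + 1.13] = 1.28*s + 1.76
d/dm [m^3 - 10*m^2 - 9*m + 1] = 3*m^2 - 20*m - 9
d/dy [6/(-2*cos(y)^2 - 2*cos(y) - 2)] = -3*(2*cos(y) + 1)*sin(y)/(cos(y)^2 + cos(y) + 1)^2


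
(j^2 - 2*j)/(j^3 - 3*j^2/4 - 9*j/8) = 8*(2 - j)/(-8*j^2 + 6*j + 9)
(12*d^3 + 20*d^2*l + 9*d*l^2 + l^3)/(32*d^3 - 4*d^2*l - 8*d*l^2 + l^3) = (6*d^2 + 7*d*l + l^2)/(16*d^2 - 10*d*l + l^2)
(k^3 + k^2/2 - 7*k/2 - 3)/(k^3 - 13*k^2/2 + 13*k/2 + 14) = (2*k^2 - k - 6)/(2*k^2 - 15*k + 28)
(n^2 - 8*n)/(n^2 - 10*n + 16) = n/(n - 2)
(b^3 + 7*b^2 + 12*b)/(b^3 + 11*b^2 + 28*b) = (b + 3)/(b + 7)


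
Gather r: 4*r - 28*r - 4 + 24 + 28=48 - 24*r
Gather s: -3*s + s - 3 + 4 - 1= -2*s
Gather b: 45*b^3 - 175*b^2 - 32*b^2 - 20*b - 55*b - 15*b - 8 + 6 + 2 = 45*b^3 - 207*b^2 - 90*b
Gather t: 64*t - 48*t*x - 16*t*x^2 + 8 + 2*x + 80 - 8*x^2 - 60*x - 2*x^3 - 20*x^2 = t*(-16*x^2 - 48*x + 64) - 2*x^3 - 28*x^2 - 58*x + 88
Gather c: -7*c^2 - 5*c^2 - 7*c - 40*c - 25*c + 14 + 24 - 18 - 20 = -12*c^2 - 72*c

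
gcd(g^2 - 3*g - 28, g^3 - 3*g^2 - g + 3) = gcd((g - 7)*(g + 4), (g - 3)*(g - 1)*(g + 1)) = 1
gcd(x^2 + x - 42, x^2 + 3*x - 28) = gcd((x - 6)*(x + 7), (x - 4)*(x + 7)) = x + 7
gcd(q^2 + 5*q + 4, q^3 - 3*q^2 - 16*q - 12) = q + 1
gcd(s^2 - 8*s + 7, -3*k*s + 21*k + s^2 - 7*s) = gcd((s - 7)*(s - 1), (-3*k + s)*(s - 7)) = s - 7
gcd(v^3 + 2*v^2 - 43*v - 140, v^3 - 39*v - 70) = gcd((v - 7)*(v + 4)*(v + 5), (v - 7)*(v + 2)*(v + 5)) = v^2 - 2*v - 35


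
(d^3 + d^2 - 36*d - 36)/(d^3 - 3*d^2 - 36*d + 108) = (d + 1)/(d - 3)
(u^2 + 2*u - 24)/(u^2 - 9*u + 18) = (u^2 + 2*u - 24)/(u^2 - 9*u + 18)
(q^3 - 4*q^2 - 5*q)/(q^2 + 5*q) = (q^2 - 4*q - 5)/(q + 5)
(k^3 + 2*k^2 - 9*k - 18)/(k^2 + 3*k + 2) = (k^2 - 9)/(k + 1)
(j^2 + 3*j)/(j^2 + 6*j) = (j + 3)/(j + 6)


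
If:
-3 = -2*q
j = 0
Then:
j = 0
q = 3/2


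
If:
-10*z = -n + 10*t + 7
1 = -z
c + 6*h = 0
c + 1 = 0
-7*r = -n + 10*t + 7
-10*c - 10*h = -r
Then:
No Solution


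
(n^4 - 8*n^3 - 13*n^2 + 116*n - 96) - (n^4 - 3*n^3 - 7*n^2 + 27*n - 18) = -5*n^3 - 6*n^2 + 89*n - 78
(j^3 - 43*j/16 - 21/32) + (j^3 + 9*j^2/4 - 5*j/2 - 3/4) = 2*j^3 + 9*j^2/4 - 83*j/16 - 45/32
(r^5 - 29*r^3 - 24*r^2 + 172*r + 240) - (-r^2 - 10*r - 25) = r^5 - 29*r^3 - 23*r^2 + 182*r + 265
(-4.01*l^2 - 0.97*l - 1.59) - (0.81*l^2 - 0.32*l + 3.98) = -4.82*l^2 - 0.65*l - 5.57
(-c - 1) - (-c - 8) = 7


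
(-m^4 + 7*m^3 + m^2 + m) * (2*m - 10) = -2*m^5 + 24*m^4 - 68*m^3 - 8*m^2 - 10*m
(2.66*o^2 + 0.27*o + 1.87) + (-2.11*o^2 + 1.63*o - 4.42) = 0.55*o^2 + 1.9*o - 2.55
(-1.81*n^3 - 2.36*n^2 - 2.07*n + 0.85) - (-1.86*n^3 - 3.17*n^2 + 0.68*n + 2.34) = 0.05*n^3 + 0.81*n^2 - 2.75*n - 1.49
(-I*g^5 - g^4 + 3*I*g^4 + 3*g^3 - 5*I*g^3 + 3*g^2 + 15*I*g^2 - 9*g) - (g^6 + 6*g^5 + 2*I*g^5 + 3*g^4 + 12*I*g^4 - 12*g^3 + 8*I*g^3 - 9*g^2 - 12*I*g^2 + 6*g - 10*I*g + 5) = -g^6 - 6*g^5 - 3*I*g^5 - 4*g^4 - 9*I*g^4 + 15*g^3 - 13*I*g^3 + 12*g^2 + 27*I*g^2 - 15*g + 10*I*g - 5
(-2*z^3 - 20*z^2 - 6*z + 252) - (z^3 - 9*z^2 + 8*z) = -3*z^3 - 11*z^2 - 14*z + 252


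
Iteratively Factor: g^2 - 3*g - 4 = (g - 4)*(g + 1)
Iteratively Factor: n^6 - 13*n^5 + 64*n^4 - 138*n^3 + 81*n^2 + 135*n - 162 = (n - 3)*(n^5 - 10*n^4 + 34*n^3 - 36*n^2 - 27*n + 54) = (n - 3)^2*(n^4 - 7*n^3 + 13*n^2 + 3*n - 18) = (n - 3)^3*(n^3 - 4*n^2 + n + 6) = (n - 3)^3*(n + 1)*(n^2 - 5*n + 6) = (n - 3)^4*(n + 1)*(n - 2)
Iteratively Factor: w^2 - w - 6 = (w - 3)*(w + 2)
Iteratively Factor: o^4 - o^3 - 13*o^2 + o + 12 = (o + 1)*(o^3 - 2*o^2 - 11*o + 12) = (o + 1)*(o + 3)*(o^2 - 5*o + 4) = (o - 4)*(o + 1)*(o + 3)*(o - 1)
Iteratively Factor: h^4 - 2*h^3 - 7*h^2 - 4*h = (h + 1)*(h^3 - 3*h^2 - 4*h) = (h - 4)*(h + 1)*(h^2 + h) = (h - 4)*(h + 1)^2*(h)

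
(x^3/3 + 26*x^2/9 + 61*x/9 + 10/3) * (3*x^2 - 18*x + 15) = x^5 + 8*x^4/3 - 80*x^3/3 - 206*x^2/3 + 125*x/3 + 50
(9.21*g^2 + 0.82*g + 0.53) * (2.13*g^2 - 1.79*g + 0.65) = 19.6173*g^4 - 14.7393*g^3 + 5.6476*g^2 - 0.4157*g + 0.3445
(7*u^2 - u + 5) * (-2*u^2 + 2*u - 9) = -14*u^4 + 16*u^3 - 75*u^2 + 19*u - 45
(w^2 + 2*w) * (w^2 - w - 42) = w^4 + w^3 - 44*w^2 - 84*w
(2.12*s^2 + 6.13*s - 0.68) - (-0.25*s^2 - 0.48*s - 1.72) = 2.37*s^2 + 6.61*s + 1.04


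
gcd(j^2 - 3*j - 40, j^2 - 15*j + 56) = j - 8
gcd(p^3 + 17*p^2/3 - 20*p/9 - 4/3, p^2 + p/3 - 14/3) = 1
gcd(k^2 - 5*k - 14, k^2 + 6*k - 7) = 1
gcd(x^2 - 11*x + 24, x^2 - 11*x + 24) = x^2 - 11*x + 24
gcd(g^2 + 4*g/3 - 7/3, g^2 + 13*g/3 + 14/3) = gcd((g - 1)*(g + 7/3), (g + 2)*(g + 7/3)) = g + 7/3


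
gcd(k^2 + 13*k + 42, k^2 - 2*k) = 1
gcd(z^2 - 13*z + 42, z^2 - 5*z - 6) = z - 6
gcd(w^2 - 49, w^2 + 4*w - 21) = w + 7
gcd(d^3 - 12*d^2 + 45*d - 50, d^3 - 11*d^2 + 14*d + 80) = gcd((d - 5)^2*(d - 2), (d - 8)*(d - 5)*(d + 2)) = d - 5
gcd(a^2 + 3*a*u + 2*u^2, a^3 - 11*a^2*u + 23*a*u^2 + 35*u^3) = a + u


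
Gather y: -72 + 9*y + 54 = 9*y - 18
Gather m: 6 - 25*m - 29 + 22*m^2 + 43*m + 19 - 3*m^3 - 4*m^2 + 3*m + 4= -3*m^3 + 18*m^2 + 21*m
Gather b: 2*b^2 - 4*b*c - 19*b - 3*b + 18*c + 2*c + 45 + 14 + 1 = 2*b^2 + b*(-4*c - 22) + 20*c + 60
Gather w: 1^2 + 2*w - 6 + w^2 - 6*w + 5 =w^2 - 4*w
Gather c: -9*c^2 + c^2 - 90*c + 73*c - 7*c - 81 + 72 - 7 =-8*c^2 - 24*c - 16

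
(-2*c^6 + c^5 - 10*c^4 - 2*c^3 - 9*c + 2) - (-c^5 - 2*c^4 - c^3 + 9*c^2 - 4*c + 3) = -2*c^6 + 2*c^5 - 8*c^4 - c^3 - 9*c^2 - 5*c - 1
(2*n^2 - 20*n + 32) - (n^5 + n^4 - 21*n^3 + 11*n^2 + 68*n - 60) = -n^5 - n^4 + 21*n^3 - 9*n^2 - 88*n + 92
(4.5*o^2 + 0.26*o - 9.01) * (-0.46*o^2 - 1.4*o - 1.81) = -2.07*o^4 - 6.4196*o^3 - 4.3644*o^2 + 12.1434*o + 16.3081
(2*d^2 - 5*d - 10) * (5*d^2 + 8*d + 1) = 10*d^4 - 9*d^3 - 88*d^2 - 85*d - 10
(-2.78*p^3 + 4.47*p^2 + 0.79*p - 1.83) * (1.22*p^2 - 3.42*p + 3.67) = -3.3916*p^5 + 14.961*p^4 - 24.5262*p^3 + 11.4705*p^2 + 9.1579*p - 6.7161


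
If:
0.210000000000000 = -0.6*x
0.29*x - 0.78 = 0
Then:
No Solution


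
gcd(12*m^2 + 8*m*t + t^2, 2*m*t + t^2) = 2*m + t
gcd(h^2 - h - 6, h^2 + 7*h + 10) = h + 2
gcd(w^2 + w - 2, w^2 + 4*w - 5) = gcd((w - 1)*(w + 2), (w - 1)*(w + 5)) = w - 1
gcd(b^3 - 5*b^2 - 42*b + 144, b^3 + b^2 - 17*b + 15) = b - 3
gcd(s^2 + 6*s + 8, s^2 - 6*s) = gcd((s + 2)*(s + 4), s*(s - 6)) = 1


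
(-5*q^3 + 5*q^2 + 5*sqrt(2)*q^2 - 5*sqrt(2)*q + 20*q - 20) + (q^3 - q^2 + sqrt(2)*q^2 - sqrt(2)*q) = -4*q^3 + 4*q^2 + 6*sqrt(2)*q^2 - 6*sqrt(2)*q + 20*q - 20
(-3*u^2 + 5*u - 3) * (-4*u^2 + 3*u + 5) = 12*u^4 - 29*u^3 + 12*u^2 + 16*u - 15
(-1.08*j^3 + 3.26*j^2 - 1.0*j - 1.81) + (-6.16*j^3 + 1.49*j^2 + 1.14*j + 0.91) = -7.24*j^3 + 4.75*j^2 + 0.14*j - 0.9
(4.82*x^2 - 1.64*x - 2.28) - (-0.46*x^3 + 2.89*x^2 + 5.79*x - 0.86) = 0.46*x^3 + 1.93*x^2 - 7.43*x - 1.42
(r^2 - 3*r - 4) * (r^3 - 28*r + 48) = r^5 - 3*r^4 - 32*r^3 + 132*r^2 - 32*r - 192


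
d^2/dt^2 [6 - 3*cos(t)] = 3*cos(t)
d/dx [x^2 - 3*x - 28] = 2*x - 3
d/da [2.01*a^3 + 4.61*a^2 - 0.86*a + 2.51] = 6.03*a^2 + 9.22*a - 0.86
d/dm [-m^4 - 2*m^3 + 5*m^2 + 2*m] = -4*m^3 - 6*m^2 + 10*m + 2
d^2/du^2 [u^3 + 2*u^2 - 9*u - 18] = 6*u + 4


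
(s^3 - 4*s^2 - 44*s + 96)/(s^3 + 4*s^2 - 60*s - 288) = (s - 2)/(s + 6)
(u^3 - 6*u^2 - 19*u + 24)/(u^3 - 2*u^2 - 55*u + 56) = (u + 3)/(u + 7)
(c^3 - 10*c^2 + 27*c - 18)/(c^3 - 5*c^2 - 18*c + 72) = (c - 1)/(c + 4)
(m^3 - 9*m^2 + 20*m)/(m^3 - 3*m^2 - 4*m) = (m - 5)/(m + 1)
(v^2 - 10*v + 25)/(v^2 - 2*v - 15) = (v - 5)/(v + 3)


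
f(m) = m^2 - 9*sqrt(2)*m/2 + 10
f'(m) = 2*m - 9*sqrt(2)/2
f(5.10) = 3.55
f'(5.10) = 3.84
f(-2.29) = 29.82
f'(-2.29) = -10.94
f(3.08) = -0.11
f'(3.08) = -0.20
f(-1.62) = 22.93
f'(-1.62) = -9.60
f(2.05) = 1.16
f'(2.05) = -2.26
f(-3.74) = 47.79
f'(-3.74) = -13.84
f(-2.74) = 34.94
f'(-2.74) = -11.84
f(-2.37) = 30.70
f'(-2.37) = -11.10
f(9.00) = 33.72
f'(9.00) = 11.64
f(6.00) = 7.82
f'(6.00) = 5.64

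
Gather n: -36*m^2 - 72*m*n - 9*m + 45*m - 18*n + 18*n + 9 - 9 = -36*m^2 - 72*m*n + 36*m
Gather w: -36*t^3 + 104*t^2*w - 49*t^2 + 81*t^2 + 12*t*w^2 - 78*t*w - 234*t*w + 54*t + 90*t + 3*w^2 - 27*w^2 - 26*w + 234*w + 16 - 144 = -36*t^3 + 32*t^2 + 144*t + w^2*(12*t - 24) + w*(104*t^2 - 312*t + 208) - 128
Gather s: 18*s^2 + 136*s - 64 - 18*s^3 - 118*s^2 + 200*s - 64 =-18*s^3 - 100*s^2 + 336*s - 128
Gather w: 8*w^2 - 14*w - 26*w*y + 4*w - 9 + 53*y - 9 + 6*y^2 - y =8*w^2 + w*(-26*y - 10) + 6*y^2 + 52*y - 18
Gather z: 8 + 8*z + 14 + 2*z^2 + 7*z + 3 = 2*z^2 + 15*z + 25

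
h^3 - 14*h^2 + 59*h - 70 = (h - 7)*(h - 5)*(h - 2)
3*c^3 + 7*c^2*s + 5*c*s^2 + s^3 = (c + s)^2*(3*c + s)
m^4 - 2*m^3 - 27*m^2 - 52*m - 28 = (m - 7)*(m + 1)*(m + 2)^2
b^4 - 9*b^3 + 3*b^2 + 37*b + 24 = (b - 8)*(b - 3)*(b + 1)^2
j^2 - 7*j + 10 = (j - 5)*(j - 2)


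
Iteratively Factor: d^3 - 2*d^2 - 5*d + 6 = (d + 2)*(d^2 - 4*d + 3) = (d - 1)*(d + 2)*(d - 3)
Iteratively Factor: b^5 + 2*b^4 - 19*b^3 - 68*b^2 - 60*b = (b - 5)*(b^4 + 7*b^3 + 16*b^2 + 12*b) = (b - 5)*(b + 2)*(b^3 + 5*b^2 + 6*b) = b*(b - 5)*(b + 2)*(b^2 + 5*b + 6) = b*(b - 5)*(b + 2)*(b + 3)*(b + 2)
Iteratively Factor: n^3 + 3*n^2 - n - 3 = (n - 1)*(n^2 + 4*n + 3) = (n - 1)*(n + 3)*(n + 1)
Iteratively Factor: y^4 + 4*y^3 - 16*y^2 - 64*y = (y + 4)*(y^3 - 16*y) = (y + 4)^2*(y^2 - 4*y) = y*(y + 4)^2*(y - 4)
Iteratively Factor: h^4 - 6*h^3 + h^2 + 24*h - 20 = (h + 2)*(h^3 - 8*h^2 + 17*h - 10) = (h - 2)*(h + 2)*(h^2 - 6*h + 5) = (h - 5)*(h - 2)*(h + 2)*(h - 1)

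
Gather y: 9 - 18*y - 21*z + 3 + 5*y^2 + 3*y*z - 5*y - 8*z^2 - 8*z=5*y^2 + y*(3*z - 23) - 8*z^2 - 29*z + 12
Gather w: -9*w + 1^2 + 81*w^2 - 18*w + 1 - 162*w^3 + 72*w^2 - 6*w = -162*w^3 + 153*w^2 - 33*w + 2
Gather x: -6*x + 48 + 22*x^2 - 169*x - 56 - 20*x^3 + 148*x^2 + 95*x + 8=-20*x^3 + 170*x^2 - 80*x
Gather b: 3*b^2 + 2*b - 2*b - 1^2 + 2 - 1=3*b^2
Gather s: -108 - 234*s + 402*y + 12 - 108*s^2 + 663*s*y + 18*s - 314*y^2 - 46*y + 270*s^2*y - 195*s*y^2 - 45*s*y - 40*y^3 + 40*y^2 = s^2*(270*y - 108) + s*(-195*y^2 + 618*y - 216) - 40*y^3 - 274*y^2 + 356*y - 96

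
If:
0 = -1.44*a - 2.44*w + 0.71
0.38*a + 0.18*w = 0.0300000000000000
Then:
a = -0.08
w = 0.34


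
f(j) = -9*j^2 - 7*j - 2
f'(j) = -18*j - 7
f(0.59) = -9.26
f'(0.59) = -17.62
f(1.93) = -49.03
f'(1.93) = -41.74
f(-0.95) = -3.47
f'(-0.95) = 10.10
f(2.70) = -86.51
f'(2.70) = -55.60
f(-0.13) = -1.24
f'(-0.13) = -4.66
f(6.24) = -396.12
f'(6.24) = -119.32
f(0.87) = -14.90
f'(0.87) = -22.66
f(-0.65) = -1.25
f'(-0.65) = 4.70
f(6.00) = -368.00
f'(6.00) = -115.00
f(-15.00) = -1922.00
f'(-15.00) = 263.00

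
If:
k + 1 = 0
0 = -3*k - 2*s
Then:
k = -1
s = 3/2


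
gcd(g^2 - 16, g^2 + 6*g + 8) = g + 4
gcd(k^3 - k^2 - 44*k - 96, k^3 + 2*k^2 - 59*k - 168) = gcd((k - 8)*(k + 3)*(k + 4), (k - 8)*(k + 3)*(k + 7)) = k^2 - 5*k - 24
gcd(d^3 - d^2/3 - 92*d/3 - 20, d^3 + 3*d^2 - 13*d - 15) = d + 5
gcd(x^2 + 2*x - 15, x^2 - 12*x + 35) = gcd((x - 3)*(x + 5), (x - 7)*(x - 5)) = 1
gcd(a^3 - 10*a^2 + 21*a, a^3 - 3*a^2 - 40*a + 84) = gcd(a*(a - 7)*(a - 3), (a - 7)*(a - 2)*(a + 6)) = a - 7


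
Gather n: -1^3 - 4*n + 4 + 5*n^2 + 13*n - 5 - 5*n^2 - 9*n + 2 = 0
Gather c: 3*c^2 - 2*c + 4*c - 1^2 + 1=3*c^2 + 2*c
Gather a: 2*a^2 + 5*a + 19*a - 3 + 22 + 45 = 2*a^2 + 24*a + 64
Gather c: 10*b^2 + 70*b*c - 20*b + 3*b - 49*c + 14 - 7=10*b^2 - 17*b + c*(70*b - 49) + 7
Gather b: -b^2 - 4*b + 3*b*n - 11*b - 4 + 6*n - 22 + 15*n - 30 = -b^2 + b*(3*n - 15) + 21*n - 56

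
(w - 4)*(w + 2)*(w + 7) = w^3 + 5*w^2 - 22*w - 56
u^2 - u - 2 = (u - 2)*(u + 1)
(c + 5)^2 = c^2 + 10*c + 25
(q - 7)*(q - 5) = q^2 - 12*q + 35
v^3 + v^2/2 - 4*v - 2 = (v - 2)*(v + 1/2)*(v + 2)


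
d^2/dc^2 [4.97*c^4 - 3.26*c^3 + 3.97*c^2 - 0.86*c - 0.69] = 59.64*c^2 - 19.56*c + 7.94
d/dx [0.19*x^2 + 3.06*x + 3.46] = 0.38*x + 3.06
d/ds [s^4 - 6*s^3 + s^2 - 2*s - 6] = 4*s^3 - 18*s^2 + 2*s - 2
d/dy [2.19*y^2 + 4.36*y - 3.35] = 4.38*y + 4.36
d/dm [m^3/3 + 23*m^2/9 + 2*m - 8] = m^2 + 46*m/9 + 2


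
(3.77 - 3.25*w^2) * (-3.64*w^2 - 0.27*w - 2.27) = 11.83*w^4 + 0.8775*w^3 - 6.3453*w^2 - 1.0179*w - 8.5579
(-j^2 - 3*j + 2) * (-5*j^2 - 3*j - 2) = 5*j^4 + 18*j^3 + j^2 - 4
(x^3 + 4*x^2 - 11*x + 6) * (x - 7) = x^4 - 3*x^3 - 39*x^2 + 83*x - 42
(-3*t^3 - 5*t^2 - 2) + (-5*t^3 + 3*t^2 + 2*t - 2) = -8*t^3 - 2*t^2 + 2*t - 4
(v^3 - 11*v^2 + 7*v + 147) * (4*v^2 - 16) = 4*v^5 - 44*v^4 + 12*v^3 + 764*v^2 - 112*v - 2352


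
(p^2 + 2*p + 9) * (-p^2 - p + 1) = -p^4 - 3*p^3 - 10*p^2 - 7*p + 9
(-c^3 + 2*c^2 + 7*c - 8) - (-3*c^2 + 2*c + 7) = -c^3 + 5*c^2 + 5*c - 15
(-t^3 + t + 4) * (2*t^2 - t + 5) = -2*t^5 + t^4 - 3*t^3 + 7*t^2 + t + 20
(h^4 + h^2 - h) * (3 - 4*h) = -4*h^5 + 3*h^4 - 4*h^3 + 7*h^2 - 3*h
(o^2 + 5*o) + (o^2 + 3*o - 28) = 2*o^2 + 8*o - 28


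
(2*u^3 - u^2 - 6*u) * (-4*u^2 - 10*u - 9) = -8*u^5 - 16*u^4 + 16*u^3 + 69*u^2 + 54*u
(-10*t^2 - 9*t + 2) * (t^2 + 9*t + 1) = -10*t^4 - 99*t^3 - 89*t^2 + 9*t + 2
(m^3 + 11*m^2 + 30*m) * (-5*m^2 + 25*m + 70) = -5*m^5 - 30*m^4 + 195*m^3 + 1520*m^2 + 2100*m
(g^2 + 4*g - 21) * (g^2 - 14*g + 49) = g^4 - 10*g^3 - 28*g^2 + 490*g - 1029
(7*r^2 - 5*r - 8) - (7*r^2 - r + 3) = -4*r - 11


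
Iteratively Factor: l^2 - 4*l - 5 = (l - 5)*(l + 1)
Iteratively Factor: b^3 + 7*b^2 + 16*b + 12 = (b + 2)*(b^2 + 5*b + 6) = (b + 2)^2*(b + 3)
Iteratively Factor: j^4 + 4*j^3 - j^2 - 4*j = (j + 1)*(j^3 + 3*j^2 - 4*j) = (j - 1)*(j + 1)*(j^2 + 4*j) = (j - 1)*(j + 1)*(j + 4)*(j)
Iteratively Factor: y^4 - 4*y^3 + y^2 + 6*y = (y)*(y^3 - 4*y^2 + y + 6) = y*(y - 3)*(y^2 - y - 2) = y*(y - 3)*(y - 2)*(y + 1)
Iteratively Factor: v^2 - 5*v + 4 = (v - 4)*(v - 1)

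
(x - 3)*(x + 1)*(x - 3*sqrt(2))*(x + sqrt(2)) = x^4 - 2*sqrt(2)*x^3 - 2*x^3 - 9*x^2 + 4*sqrt(2)*x^2 + 6*sqrt(2)*x + 12*x + 18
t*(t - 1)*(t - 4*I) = t^3 - t^2 - 4*I*t^2 + 4*I*t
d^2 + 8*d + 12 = (d + 2)*(d + 6)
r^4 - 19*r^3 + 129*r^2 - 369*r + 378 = (r - 7)*(r - 6)*(r - 3)^2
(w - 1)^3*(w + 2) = w^4 - w^3 - 3*w^2 + 5*w - 2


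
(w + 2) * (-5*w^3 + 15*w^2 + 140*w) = -5*w^4 + 5*w^3 + 170*w^2 + 280*w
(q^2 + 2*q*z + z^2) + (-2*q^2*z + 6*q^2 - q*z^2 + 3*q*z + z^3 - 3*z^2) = -2*q^2*z + 7*q^2 - q*z^2 + 5*q*z + z^3 - 2*z^2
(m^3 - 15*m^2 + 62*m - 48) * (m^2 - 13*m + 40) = m^5 - 28*m^4 + 297*m^3 - 1454*m^2 + 3104*m - 1920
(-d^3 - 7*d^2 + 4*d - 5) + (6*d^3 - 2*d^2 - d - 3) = 5*d^3 - 9*d^2 + 3*d - 8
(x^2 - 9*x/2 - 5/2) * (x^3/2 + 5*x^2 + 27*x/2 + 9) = x^5/2 + 11*x^4/4 - 41*x^3/4 - 257*x^2/4 - 297*x/4 - 45/2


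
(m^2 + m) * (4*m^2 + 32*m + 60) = 4*m^4 + 36*m^3 + 92*m^2 + 60*m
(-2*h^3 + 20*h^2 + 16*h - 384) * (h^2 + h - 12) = -2*h^5 + 18*h^4 + 60*h^3 - 608*h^2 - 576*h + 4608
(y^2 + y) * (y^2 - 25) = y^4 + y^3 - 25*y^2 - 25*y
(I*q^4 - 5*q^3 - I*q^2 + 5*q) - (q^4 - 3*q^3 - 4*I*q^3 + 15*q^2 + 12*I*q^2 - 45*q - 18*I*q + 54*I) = -q^4 + I*q^4 - 2*q^3 + 4*I*q^3 - 15*q^2 - 13*I*q^2 + 50*q + 18*I*q - 54*I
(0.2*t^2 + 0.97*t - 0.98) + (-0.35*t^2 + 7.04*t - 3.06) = -0.15*t^2 + 8.01*t - 4.04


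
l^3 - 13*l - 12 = (l - 4)*(l + 1)*(l + 3)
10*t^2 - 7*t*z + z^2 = (-5*t + z)*(-2*t + z)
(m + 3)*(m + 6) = m^2 + 9*m + 18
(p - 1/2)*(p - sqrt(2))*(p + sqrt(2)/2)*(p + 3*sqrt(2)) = p^4 - p^3/2 + 5*sqrt(2)*p^3/2 - 4*p^2 - 5*sqrt(2)*p^2/4 - 3*sqrt(2)*p + 2*p + 3*sqrt(2)/2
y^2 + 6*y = y*(y + 6)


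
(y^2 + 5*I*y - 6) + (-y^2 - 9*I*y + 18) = -4*I*y + 12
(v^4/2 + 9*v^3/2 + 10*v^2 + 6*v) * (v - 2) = v^5/2 + 7*v^4/2 + v^3 - 14*v^2 - 12*v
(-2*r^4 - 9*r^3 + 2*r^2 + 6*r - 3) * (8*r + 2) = -16*r^5 - 76*r^4 - 2*r^3 + 52*r^2 - 12*r - 6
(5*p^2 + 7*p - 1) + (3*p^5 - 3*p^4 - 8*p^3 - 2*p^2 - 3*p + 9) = 3*p^5 - 3*p^4 - 8*p^3 + 3*p^2 + 4*p + 8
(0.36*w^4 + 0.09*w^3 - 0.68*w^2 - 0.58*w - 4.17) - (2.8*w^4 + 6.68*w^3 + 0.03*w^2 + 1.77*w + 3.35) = -2.44*w^4 - 6.59*w^3 - 0.71*w^2 - 2.35*w - 7.52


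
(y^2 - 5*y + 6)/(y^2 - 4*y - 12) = (-y^2 + 5*y - 6)/(-y^2 + 4*y + 12)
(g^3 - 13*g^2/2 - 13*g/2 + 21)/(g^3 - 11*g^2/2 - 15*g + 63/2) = (g + 2)/(g + 3)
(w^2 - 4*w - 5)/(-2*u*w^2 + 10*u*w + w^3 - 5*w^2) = (-w - 1)/(w*(2*u - w))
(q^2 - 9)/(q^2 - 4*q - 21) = (q - 3)/(q - 7)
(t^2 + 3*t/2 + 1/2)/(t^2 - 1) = (t + 1/2)/(t - 1)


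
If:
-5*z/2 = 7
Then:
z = -14/5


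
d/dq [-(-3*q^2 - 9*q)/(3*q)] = 1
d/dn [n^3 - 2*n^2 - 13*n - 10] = 3*n^2 - 4*n - 13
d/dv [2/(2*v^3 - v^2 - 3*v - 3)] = 2*(-6*v^2 + 2*v + 3)/(-2*v^3 + v^2 + 3*v + 3)^2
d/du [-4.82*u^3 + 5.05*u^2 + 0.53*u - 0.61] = -14.46*u^2 + 10.1*u + 0.53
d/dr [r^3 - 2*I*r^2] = r*(3*r - 4*I)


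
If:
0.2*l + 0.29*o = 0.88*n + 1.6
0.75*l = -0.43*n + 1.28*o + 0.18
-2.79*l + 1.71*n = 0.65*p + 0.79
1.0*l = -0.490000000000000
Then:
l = -0.49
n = -2.33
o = -1.21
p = -5.24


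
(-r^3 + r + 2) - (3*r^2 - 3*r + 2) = -r^3 - 3*r^2 + 4*r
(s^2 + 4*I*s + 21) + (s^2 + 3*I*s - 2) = 2*s^2 + 7*I*s + 19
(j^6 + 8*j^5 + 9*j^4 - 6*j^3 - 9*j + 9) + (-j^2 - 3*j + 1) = j^6 + 8*j^5 + 9*j^4 - 6*j^3 - j^2 - 12*j + 10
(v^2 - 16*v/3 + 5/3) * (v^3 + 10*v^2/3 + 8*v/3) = v^5 - 2*v^4 - 121*v^3/9 - 26*v^2/3 + 40*v/9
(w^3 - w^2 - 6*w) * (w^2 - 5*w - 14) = w^5 - 6*w^4 - 15*w^3 + 44*w^2 + 84*w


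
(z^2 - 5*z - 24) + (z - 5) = z^2 - 4*z - 29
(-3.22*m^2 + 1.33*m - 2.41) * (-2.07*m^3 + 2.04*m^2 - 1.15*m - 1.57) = 6.6654*m^5 - 9.3219*m^4 + 11.4049*m^3 - 1.3905*m^2 + 0.6834*m + 3.7837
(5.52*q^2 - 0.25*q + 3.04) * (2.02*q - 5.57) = 11.1504*q^3 - 31.2514*q^2 + 7.5333*q - 16.9328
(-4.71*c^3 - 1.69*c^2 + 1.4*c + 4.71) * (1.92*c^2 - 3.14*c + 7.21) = -9.0432*c^5 + 11.5446*c^4 - 25.9645*c^3 - 7.5377*c^2 - 4.6954*c + 33.9591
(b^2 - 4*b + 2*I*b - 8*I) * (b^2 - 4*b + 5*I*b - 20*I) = b^4 - 8*b^3 + 7*I*b^3 + 6*b^2 - 56*I*b^2 + 80*b + 112*I*b - 160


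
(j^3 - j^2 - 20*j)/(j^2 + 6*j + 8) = j*(j - 5)/(j + 2)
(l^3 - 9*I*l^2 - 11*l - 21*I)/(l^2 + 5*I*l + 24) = (l^2 - 6*I*l + 7)/(l + 8*I)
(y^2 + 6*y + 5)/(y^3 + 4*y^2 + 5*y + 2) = (y + 5)/(y^2 + 3*y + 2)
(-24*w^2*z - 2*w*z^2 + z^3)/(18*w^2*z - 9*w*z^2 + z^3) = (4*w + z)/(-3*w + z)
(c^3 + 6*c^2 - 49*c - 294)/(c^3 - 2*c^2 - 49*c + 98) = (c + 6)/(c - 2)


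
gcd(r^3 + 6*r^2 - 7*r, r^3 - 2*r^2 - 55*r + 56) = r^2 + 6*r - 7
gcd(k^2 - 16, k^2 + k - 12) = k + 4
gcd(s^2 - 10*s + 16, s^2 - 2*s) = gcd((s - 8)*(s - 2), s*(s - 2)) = s - 2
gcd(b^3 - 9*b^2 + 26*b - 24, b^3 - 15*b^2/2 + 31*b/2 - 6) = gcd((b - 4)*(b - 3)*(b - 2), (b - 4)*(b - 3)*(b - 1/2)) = b^2 - 7*b + 12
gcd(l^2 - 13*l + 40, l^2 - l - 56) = l - 8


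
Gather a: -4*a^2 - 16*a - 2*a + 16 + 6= -4*a^2 - 18*a + 22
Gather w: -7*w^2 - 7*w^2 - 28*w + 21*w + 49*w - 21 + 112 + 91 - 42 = -14*w^2 + 42*w + 140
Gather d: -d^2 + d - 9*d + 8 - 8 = -d^2 - 8*d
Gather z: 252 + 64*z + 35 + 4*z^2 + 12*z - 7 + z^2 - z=5*z^2 + 75*z + 280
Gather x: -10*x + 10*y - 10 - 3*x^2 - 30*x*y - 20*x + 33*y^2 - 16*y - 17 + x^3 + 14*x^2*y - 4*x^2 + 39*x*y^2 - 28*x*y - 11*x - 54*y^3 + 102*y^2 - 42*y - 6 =x^3 + x^2*(14*y - 7) + x*(39*y^2 - 58*y - 41) - 54*y^3 + 135*y^2 - 48*y - 33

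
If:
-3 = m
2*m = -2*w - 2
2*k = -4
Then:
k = -2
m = -3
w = 2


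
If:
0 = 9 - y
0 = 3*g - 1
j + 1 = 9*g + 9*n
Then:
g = 1/3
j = 9*n + 2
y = 9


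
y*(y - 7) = y^2 - 7*y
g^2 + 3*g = g*(g + 3)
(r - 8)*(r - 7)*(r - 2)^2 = r^4 - 19*r^3 + 120*r^2 - 284*r + 224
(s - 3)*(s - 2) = s^2 - 5*s + 6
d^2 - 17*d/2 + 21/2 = (d - 7)*(d - 3/2)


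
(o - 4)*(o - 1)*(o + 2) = o^3 - 3*o^2 - 6*o + 8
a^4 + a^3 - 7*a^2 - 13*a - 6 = (a - 3)*(a + 1)^2*(a + 2)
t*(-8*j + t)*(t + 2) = -8*j*t^2 - 16*j*t + t^3 + 2*t^2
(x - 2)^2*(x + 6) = x^3 + 2*x^2 - 20*x + 24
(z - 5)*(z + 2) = z^2 - 3*z - 10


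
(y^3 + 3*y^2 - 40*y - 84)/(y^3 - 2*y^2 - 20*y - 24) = (y + 7)/(y + 2)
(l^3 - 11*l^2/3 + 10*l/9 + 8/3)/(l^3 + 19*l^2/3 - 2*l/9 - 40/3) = (3*l^2 - 7*l - 6)/(3*l^2 + 23*l + 30)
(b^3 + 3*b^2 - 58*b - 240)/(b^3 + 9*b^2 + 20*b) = (b^2 - 2*b - 48)/(b*(b + 4))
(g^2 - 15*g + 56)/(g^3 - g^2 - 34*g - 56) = (g - 8)/(g^2 + 6*g + 8)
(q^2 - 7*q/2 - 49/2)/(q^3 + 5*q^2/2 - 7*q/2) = (q - 7)/(q*(q - 1))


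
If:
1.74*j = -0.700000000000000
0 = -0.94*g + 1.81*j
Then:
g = -0.77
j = -0.40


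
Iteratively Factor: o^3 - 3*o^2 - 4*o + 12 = (o - 3)*(o^2 - 4) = (o - 3)*(o - 2)*(o + 2)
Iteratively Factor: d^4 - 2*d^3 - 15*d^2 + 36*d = (d)*(d^3 - 2*d^2 - 15*d + 36) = d*(d - 3)*(d^2 + d - 12) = d*(d - 3)*(d + 4)*(d - 3)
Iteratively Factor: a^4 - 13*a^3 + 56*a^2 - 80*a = (a)*(a^3 - 13*a^2 + 56*a - 80) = a*(a - 4)*(a^2 - 9*a + 20) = a*(a - 4)^2*(a - 5)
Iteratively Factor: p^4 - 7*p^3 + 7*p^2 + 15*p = (p)*(p^3 - 7*p^2 + 7*p + 15) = p*(p - 3)*(p^2 - 4*p - 5) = p*(p - 3)*(p + 1)*(p - 5)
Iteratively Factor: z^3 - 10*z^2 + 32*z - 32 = (z - 2)*(z^2 - 8*z + 16) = (z - 4)*(z - 2)*(z - 4)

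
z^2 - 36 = (z - 6)*(z + 6)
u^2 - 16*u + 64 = (u - 8)^2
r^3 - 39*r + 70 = (r - 5)*(r - 2)*(r + 7)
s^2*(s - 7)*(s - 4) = s^4 - 11*s^3 + 28*s^2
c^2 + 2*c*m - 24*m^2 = (c - 4*m)*(c + 6*m)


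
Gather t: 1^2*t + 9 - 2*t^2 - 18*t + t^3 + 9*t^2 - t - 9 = t^3 + 7*t^2 - 18*t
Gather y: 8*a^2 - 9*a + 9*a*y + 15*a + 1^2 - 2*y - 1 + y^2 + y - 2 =8*a^2 + 6*a + y^2 + y*(9*a - 1) - 2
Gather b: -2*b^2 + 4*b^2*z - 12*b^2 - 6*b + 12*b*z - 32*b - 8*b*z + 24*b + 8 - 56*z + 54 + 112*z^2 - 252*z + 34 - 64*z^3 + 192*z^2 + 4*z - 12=b^2*(4*z - 14) + b*(4*z - 14) - 64*z^3 + 304*z^2 - 304*z + 84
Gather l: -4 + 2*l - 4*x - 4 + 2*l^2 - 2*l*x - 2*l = 2*l^2 - 2*l*x - 4*x - 8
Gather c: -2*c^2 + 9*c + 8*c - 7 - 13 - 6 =-2*c^2 + 17*c - 26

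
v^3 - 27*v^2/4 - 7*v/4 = v*(v - 7)*(v + 1/4)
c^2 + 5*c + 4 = (c + 1)*(c + 4)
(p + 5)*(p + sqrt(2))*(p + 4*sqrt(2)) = p^3 + 5*p^2 + 5*sqrt(2)*p^2 + 8*p + 25*sqrt(2)*p + 40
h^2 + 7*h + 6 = (h + 1)*(h + 6)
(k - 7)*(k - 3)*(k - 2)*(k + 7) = k^4 - 5*k^3 - 43*k^2 + 245*k - 294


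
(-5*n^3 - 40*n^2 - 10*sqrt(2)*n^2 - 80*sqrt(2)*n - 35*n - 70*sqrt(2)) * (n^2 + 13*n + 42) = -5*n^5 - 105*n^4 - 10*sqrt(2)*n^4 - 765*n^3 - 210*sqrt(2)*n^3 - 1530*sqrt(2)*n^2 - 2135*n^2 - 4270*sqrt(2)*n - 1470*n - 2940*sqrt(2)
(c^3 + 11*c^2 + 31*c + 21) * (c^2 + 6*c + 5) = c^5 + 17*c^4 + 102*c^3 + 262*c^2 + 281*c + 105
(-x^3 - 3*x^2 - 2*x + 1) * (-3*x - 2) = 3*x^4 + 11*x^3 + 12*x^2 + x - 2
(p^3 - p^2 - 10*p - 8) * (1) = p^3 - p^2 - 10*p - 8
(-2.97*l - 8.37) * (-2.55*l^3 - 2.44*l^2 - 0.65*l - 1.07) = 7.5735*l^4 + 28.5903*l^3 + 22.3533*l^2 + 8.6184*l + 8.9559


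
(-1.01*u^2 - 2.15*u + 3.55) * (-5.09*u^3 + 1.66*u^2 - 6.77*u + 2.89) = 5.1409*u^5 + 9.2669*u^4 - 14.8008*u^3 + 17.5296*u^2 - 30.247*u + 10.2595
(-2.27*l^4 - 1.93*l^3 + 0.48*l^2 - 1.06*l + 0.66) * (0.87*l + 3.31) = -1.9749*l^5 - 9.1928*l^4 - 5.9707*l^3 + 0.6666*l^2 - 2.9344*l + 2.1846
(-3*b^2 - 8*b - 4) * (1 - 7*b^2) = 21*b^4 + 56*b^3 + 25*b^2 - 8*b - 4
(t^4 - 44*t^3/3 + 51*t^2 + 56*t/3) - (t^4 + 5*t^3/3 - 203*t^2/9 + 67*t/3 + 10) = -49*t^3/3 + 662*t^2/9 - 11*t/3 - 10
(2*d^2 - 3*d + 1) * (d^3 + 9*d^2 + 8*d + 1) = 2*d^5 + 15*d^4 - 10*d^3 - 13*d^2 + 5*d + 1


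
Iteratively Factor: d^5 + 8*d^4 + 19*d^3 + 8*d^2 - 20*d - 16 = (d + 2)*(d^4 + 6*d^3 + 7*d^2 - 6*d - 8) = (d + 2)*(d + 4)*(d^3 + 2*d^2 - d - 2) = (d + 1)*(d + 2)*(d + 4)*(d^2 + d - 2) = (d + 1)*(d + 2)^2*(d + 4)*(d - 1)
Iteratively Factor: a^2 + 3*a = (a)*(a + 3)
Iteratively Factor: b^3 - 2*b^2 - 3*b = (b)*(b^2 - 2*b - 3) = b*(b + 1)*(b - 3)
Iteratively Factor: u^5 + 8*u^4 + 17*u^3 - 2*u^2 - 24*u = (u)*(u^4 + 8*u^3 + 17*u^2 - 2*u - 24) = u*(u + 3)*(u^3 + 5*u^2 + 2*u - 8) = u*(u - 1)*(u + 3)*(u^2 + 6*u + 8) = u*(u - 1)*(u + 2)*(u + 3)*(u + 4)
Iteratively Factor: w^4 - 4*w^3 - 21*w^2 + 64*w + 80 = (w + 1)*(w^3 - 5*w^2 - 16*w + 80) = (w - 5)*(w + 1)*(w^2 - 16) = (w - 5)*(w + 1)*(w + 4)*(w - 4)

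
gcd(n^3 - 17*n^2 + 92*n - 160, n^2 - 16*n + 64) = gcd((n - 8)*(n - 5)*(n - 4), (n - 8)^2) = n - 8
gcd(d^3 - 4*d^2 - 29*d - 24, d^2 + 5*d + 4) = d + 1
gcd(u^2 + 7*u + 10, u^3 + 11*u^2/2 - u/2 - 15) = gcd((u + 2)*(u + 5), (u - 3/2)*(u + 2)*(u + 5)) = u^2 + 7*u + 10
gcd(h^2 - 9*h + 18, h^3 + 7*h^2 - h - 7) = 1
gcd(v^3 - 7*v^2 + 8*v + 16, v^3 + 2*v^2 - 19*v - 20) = v^2 - 3*v - 4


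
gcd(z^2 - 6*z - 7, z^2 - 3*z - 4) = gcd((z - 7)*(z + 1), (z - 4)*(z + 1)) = z + 1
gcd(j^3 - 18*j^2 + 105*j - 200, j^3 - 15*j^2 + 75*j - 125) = j^2 - 10*j + 25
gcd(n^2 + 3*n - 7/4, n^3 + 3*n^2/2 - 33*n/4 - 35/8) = n + 7/2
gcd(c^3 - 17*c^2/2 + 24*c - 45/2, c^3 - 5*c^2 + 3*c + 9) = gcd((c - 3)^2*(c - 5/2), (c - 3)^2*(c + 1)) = c^2 - 6*c + 9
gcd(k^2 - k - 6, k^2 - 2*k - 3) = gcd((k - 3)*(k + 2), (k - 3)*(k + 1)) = k - 3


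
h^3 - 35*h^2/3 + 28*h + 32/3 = (h - 8)*(h - 4)*(h + 1/3)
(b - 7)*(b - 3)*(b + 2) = b^3 - 8*b^2 + b + 42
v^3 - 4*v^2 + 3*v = v*(v - 3)*(v - 1)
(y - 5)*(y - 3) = y^2 - 8*y + 15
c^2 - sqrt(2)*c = c*(c - sqrt(2))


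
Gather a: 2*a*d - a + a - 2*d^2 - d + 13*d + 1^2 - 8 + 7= 2*a*d - 2*d^2 + 12*d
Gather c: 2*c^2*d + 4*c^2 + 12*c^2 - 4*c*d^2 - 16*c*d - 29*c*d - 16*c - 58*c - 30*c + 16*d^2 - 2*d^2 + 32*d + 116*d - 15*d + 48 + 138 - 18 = c^2*(2*d + 16) + c*(-4*d^2 - 45*d - 104) + 14*d^2 + 133*d + 168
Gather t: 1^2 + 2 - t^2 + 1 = 4 - t^2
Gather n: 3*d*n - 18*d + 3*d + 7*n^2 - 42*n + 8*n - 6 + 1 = -15*d + 7*n^2 + n*(3*d - 34) - 5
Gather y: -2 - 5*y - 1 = -5*y - 3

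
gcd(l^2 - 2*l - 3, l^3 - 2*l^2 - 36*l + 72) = 1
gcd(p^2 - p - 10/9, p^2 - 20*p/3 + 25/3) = p - 5/3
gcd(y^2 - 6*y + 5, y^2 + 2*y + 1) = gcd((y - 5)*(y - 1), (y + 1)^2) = 1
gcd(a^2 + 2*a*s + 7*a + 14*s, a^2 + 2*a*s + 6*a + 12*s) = a + 2*s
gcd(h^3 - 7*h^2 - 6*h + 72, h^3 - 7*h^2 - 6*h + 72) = h^3 - 7*h^2 - 6*h + 72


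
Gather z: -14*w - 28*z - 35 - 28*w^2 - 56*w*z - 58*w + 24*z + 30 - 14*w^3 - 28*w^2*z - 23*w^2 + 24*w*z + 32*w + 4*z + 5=-14*w^3 - 51*w^2 - 40*w + z*(-28*w^2 - 32*w)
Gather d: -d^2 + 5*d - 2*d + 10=-d^2 + 3*d + 10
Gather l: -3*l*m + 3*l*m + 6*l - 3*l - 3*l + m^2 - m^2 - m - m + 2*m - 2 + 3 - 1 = 0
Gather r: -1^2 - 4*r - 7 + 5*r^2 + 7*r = 5*r^2 + 3*r - 8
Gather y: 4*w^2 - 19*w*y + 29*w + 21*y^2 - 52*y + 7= 4*w^2 + 29*w + 21*y^2 + y*(-19*w - 52) + 7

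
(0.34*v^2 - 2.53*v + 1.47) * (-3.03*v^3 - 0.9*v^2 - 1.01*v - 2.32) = -1.0302*v^5 + 7.3599*v^4 - 2.5205*v^3 + 0.4435*v^2 + 4.3849*v - 3.4104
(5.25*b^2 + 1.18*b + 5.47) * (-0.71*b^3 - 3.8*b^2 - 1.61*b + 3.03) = -3.7275*b^5 - 20.7878*b^4 - 16.8202*b^3 - 6.7783*b^2 - 5.2313*b + 16.5741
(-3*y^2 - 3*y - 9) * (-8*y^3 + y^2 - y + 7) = 24*y^5 + 21*y^4 + 72*y^3 - 27*y^2 - 12*y - 63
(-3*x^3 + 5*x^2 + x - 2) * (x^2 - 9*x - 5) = -3*x^5 + 32*x^4 - 29*x^3 - 36*x^2 + 13*x + 10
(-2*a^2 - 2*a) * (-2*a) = 4*a^3 + 4*a^2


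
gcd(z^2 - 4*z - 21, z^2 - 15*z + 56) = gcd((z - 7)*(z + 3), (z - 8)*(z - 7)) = z - 7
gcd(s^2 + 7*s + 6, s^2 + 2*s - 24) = s + 6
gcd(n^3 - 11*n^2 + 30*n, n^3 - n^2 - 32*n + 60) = n - 5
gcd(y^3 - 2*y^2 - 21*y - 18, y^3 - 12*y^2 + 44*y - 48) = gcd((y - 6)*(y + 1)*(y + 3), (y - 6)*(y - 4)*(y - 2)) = y - 6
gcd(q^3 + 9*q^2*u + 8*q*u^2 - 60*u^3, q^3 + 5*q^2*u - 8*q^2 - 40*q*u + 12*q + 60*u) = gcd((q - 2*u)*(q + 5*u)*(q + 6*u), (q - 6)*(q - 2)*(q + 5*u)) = q + 5*u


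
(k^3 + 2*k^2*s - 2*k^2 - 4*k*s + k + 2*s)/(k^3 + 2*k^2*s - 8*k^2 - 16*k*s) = (k^2 - 2*k + 1)/(k*(k - 8))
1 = 1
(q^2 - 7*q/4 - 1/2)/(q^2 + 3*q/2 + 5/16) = 4*(q - 2)/(4*q + 5)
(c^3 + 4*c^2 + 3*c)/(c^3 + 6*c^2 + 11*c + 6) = c/(c + 2)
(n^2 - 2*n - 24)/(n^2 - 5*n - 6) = (n + 4)/(n + 1)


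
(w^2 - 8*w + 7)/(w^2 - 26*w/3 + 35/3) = 3*(w - 1)/(3*w - 5)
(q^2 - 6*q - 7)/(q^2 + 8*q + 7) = (q - 7)/(q + 7)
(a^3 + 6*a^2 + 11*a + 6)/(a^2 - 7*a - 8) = (a^2 + 5*a + 6)/(a - 8)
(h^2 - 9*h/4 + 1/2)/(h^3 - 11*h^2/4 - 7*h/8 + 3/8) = 2*(h - 2)/(2*h^2 - 5*h - 3)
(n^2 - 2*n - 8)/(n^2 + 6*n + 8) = (n - 4)/(n + 4)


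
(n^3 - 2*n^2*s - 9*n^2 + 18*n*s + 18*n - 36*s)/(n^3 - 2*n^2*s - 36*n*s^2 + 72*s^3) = (-n^2 + 9*n - 18)/(-n^2 + 36*s^2)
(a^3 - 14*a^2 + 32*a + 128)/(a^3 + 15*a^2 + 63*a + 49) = (a^3 - 14*a^2 + 32*a + 128)/(a^3 + 15*a^2 + 63*a + 49)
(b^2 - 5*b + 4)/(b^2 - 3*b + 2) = (b - 4)/(b - 2)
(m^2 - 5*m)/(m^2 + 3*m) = (m - 5)/(m + 3)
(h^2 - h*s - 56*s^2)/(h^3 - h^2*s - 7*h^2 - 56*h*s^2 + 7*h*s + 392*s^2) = 1/(h - 7)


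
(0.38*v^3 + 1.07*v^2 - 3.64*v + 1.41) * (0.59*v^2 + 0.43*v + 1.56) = 0.2242*v^5 + 0.7947*v^4 - 1.0947*v^3 + 0.9359*v^2 - 5.0721*v + 2.1996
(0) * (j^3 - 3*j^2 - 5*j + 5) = 0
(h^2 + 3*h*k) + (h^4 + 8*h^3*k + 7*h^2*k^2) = h^4 + 8*h^3*k + 7*h^2*k^2 + h^2 + 3*h*k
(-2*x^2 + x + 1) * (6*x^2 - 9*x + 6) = -12*x^4 + 24*x^3 - 15*x^2 - 3*x + 6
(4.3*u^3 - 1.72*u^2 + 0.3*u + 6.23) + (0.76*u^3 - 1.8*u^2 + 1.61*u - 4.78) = 5.06*u^3 - 3.52*u^2 + 1.91*u + 1.45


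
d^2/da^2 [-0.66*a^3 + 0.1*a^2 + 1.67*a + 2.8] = 0.2 - 3.96*a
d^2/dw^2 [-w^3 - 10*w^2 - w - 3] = -6*w - 20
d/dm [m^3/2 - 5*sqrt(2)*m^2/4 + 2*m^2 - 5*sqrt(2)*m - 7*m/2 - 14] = 3*m^2/2 - 5*sqrt(2)*m/2 + 4*m - 5*sqrt(2) - 7/2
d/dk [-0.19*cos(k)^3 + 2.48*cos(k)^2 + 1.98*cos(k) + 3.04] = (0.57*cos(k)^2 - 4.96*cos(k) - 1.98)*sin(k)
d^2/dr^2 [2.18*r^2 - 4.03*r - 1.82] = 4.36000000000000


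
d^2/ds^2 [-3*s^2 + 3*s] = -6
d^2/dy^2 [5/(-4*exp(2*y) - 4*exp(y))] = 5*((exp(y) + 1)*(4*exp(y) + 1) - 2*(2*exp(y) + 1)^2)*exp(-y)/(4*(exp(y) + 1)^3)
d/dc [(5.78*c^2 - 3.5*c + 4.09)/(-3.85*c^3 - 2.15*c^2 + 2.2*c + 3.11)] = (22.253*c^4 - 26.95*c^3 + 52.4305*c^2 + 53.5386*c - 19.883)/(14.8225*c^6 + 16.555*c^5 - 12.3175*c^4 - 33.407*c^3 - 8.533*c^2 + 13.684*c + 9.6721)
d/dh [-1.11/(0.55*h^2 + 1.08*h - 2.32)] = (1.221*h + 1.1988)/(0.55*h^2 + 1.08*h - 2.32)^2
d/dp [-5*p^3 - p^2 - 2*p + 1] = -15*p^2 - 2*p - 2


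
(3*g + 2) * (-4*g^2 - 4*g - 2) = -12*g^3 - 20*g^2 - 14*g - 4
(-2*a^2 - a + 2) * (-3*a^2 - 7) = 6*a^4 + 3*a^3 + 8*a^2 + 7*a - 14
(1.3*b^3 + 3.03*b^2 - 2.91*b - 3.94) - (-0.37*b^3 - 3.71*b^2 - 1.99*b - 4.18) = 1.67*b^3 + 6.74*b^2 - 0.92*b + 0.24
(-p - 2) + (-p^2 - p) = -p^2 - 2*p - 2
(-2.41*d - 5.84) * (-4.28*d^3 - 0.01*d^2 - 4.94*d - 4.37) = 10.3148*d^4 + 25.0193*d^3 + 11.9638*d^2 + 39.3813*d + 25.5208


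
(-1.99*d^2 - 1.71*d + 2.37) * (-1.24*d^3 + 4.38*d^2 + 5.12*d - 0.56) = 2.4676*d^5 - 6.5958*d^4 - 20.6174*d^3 + 2.7398*d^2 + 13.092*d - 1.3272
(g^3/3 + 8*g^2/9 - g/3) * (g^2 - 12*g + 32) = g^5/3 - 28*g^4/9 - g^3/3 + 292*g^2/9 - 32*g/3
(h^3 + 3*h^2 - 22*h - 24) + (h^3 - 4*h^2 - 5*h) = 2*h^3 - h^2 - 27*h - 24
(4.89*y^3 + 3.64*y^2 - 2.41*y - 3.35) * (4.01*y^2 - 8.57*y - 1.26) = 19.6089*y^5 - 27.3109*y^4 - 47.0203*y^3 + 2.6338*y^2 + 31.7461*y + 4.221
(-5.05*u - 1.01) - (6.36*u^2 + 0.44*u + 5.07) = -6.36*u^2 - 5.49*u - 6.08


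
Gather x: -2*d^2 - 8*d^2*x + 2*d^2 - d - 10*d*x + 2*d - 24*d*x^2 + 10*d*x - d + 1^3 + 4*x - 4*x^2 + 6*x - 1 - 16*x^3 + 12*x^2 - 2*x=-16*x^3 + x^2*(8 - 24*d) + x*(8 - 8*d^2)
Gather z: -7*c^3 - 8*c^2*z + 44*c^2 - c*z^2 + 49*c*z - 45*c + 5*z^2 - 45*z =-7*c^3 + 44*c^2 - 45*c + z^2*(5 - c) + z*(-8*c^2 + 49*c - 45)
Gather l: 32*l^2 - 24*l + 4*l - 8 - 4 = 32*l^2 - 20*l - 12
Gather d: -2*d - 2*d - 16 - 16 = -4*d - 32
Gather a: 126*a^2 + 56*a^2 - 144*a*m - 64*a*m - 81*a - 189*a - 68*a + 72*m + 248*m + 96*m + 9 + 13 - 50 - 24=182*a^2 + a*(-208*m - 338) + 416*m - 52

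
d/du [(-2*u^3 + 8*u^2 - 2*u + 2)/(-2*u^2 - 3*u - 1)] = 2*(2*u^4 + 6*u^3 - 11*u^2 - 4*u + 4)/(4*u^4 + 12*u^3 + 13*u^2 + 6*u + 1)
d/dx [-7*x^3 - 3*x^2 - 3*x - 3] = -21*x^2 - 6*x - 3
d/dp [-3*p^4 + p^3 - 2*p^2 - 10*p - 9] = -12*p^3 + 3*p^2 - 4*p - 10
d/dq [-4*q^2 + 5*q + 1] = 5 - 8*q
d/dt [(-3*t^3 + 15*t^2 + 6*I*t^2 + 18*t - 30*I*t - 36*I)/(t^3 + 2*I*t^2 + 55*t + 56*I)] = (t^4*(-15 - 12*I) + t^3*(-366 + 60*I) + t^2*(765 - 102*I) + t*(-816 + 1680*I) + 1680 + 2988*I)/(t^6 + 4*I*t^5 + 106*t^4 + 332*I*t^3 + 2801*t^2 + 6160*I*t - 3136)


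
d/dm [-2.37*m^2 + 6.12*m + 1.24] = 6.12 - 4.74*m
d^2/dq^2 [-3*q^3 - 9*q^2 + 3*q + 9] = -18*q - 18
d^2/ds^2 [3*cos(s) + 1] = -3*cos(s)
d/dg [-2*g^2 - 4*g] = -4*g - 4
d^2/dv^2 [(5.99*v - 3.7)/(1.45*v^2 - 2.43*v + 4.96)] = ((39.8414 - 52.113*v)*(1.45*v^2 - 2.43*v + 4.96) + (2.9*v - 2.43)*(5.8*v - 4.86)*(5.99*v - 3.7))/(1.45*v^2 - 2.43*v + 4.96)^3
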